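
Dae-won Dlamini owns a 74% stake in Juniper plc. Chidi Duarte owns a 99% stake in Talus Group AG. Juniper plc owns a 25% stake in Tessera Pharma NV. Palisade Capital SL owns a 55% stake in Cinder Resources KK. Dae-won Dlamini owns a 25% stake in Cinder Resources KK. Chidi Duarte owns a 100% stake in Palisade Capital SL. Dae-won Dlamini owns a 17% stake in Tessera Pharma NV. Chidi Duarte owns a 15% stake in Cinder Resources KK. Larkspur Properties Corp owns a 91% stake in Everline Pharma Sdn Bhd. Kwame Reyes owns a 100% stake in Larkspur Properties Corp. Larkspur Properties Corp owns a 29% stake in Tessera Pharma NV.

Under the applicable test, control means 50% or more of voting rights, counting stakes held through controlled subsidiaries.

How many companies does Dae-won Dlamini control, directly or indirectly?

1

Dae-won holds 74% of Juniper, so Dae-won controls Juniper.
No other company's threshold is met.
Dae-won controls 1 company.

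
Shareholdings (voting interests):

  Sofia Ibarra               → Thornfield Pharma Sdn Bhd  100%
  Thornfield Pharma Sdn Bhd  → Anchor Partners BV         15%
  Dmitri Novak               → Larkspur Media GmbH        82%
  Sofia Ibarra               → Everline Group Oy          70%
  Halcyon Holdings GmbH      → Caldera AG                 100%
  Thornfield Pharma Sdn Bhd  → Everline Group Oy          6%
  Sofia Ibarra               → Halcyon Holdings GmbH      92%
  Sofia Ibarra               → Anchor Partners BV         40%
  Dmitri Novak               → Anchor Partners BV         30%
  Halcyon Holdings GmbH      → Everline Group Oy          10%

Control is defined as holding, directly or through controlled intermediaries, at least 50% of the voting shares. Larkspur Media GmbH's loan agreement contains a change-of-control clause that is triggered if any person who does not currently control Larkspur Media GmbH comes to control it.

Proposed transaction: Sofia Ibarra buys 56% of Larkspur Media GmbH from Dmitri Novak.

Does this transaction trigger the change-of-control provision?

Yes

The purchase adds only to Sofia's holdings (Dmitri's stake shrinks), so Sofia is the only person who could newly come to control Larkspur.
Sofia holds 100% of Thornfield, so Sofia controls Thornfield.
Sofia holds 92% of Halcyon, so Sofia controls Halcyon.
Thornfield and Sofia together hold 15% + 40% = 55% of Anchor, so Sofia controls Anchor.
Thornfield and Halcyon and Sofia together hold 6% + 10% + 70% = 86% of Everline, so Sofia controls Everline.
Halcyon holds 100% of Caldera, so Sofia controls Caldera.
Neither Sofia nor any entity Sofia controls holds any voting interest in Larkspur.
So before the transaction, Sofia does not control Larkspur.
After the purchase, Sofia holds 56% of Larkspur directly, and Dmitri's stake falls to 26%.
Sofia holds 56% of Larkspur, so Sofia controls Larkspur.
Sofia did not control Larkspur before and does after, so the clause is triggered.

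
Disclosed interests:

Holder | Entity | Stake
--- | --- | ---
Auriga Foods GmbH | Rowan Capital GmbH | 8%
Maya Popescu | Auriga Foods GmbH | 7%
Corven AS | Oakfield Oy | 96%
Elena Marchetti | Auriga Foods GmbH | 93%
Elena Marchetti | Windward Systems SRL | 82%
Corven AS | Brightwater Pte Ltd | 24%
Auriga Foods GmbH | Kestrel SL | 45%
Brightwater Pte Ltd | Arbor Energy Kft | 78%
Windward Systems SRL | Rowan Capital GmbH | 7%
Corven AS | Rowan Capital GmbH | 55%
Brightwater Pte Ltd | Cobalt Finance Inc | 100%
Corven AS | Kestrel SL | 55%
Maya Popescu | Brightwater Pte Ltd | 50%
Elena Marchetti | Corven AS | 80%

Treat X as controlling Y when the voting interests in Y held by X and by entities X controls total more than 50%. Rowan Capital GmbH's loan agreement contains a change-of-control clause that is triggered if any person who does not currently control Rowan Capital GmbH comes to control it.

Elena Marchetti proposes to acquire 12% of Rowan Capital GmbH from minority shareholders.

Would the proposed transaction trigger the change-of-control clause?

The purchase changes only Elena's holdings, so Elena is the only person who could newly come to control Rowan.
Elena holds 82% of Windward, so Elena controls Windward.
Elena holds 93% of Auriga, so Elena controls Auriga.
Elena holds 80% of Corven, so Elena controls Corven.
Auriga and Corven and Windward together hold 8% + 55% + 7% = 70% of Rowan, so Elena controls Rowan.
So Elena already controls Rowan before the transaction.
After the purchase, Elena holds 12% of Rowan directly.
Elena controlled Rowan already, so this is not a new person acquiring control; every other person's position is unchanged or reduced.
No new person acquires control, so the clause is not triggered.

No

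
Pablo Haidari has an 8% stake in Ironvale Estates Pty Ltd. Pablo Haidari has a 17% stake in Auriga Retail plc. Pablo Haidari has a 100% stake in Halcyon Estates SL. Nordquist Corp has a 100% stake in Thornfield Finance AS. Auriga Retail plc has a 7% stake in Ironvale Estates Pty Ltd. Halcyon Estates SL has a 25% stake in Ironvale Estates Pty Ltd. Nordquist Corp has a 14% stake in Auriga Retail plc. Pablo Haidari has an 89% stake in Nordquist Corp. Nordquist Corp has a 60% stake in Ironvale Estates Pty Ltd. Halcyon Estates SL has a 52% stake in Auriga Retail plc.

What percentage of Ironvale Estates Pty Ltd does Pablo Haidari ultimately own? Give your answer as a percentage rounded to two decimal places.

92.10%

Pablo reaches Ironvale along 6 paths.
Via Halcyon: 100% × 25% = 25%.
Via Nordquist: 89% × 60% = 53.4%.
Via Auriga: 17% × 7% = 1.19%.
Via Nordquist → Auriga: 89% × 14% × 7% = 0.8722%.
Via Halcyon → Auriga: 100% × 52% × 7% = 3.64%.
Direct stake: 8% = 8%.
Total: 25% + 53.4% + 1.19% + 0.8722% + 3.64% + 8% = 92.1022%.
Rounded: 92.10%.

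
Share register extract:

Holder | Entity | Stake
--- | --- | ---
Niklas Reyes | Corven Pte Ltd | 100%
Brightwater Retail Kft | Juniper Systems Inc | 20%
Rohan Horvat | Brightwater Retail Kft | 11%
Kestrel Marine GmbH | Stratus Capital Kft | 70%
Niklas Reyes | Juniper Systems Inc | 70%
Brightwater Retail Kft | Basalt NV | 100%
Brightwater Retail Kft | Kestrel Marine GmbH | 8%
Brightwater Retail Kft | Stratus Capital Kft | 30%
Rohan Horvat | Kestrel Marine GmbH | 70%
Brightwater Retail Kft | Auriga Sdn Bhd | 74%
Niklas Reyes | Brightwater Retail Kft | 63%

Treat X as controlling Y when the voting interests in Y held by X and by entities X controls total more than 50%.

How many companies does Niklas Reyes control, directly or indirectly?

5

Niklas holds 63% of Brightwater, so Niklas controls Brightwater.
Niklas holds 100% of Corven, so Niklas controls Corven.
Brightwater holds 74% of Auriga, so Niklas controls Auriga.
Brightwater holds 100% of Basalt, so Niklas controls Basalt.
Brightwater and Niklas together hold 20% + 70% = 90% of Juniper, so Niklas controls Juniper.
No other company's threshold is met.
Niklas controls 5 companies.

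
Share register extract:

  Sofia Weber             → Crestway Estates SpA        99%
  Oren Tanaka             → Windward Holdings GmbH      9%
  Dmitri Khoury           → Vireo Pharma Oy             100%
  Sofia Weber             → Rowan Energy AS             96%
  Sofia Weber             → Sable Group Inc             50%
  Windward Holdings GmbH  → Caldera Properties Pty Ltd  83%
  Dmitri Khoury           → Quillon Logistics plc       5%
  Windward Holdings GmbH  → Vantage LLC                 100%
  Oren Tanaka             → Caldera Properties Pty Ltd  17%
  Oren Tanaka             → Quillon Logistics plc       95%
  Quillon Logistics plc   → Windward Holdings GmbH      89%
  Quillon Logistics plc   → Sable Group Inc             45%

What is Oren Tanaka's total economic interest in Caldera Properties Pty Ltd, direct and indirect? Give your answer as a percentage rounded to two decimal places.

Oren reaches Caldera along 3 paths.
Via Quillon → Windward: 95% × 89% × 83% = 70.1765%.
Via Windward: 9% × 83% = 7.47%.
Direct stake: 17% = 17%.
Total: 70.1765% + 7.47% + 17% = 94.6465%.
Rounded: 94.65%.

94.65%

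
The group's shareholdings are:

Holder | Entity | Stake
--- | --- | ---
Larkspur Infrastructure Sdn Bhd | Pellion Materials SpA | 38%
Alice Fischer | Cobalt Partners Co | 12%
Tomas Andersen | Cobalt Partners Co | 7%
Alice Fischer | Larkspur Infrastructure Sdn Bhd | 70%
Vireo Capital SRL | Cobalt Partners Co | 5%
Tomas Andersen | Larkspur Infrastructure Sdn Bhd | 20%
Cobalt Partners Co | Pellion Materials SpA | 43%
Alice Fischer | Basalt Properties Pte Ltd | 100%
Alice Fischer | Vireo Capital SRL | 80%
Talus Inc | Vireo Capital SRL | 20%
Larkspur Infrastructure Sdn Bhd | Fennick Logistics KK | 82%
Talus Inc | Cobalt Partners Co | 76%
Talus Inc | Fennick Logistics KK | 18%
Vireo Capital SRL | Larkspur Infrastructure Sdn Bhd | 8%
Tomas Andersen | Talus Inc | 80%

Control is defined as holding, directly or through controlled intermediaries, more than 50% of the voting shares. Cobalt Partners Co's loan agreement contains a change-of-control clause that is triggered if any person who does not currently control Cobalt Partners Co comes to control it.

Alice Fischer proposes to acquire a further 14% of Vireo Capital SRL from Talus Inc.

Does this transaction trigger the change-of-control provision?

No

The purchase adds only to Alice's holdings (Talus's stake shrinks), so Alice is the only person who could newly come to control Cobalt.
Alice holds 80% of Vireo, so Alice controls Vireo.
Vireo and Alice together hold 8% + 70% = 78% of Larkspur, so Alice controls Larkspur.
Alice holds 100% of Basalt, so Alice controls Basalt.
Larkspur holds 82% of Fennick, so Alice controls Fennick.
In Cobalt, Alice's side holds only 12% + 5% = 17%, not > 50%.
So before the transaction, Alice does not control Cobalt.
After the purchase, Alice's direct stake in Vireo rises to 80% + 14% = 94%, and Talus's stake falls to 6%.
Alice holds 94% of Vireo, so Alice controls Vireo.
After the transaction, Alice's side holds 12% + 5% = 17% of Cobalt, not > 50%, so Alice still does not control Cobalt.
No new person acquires control, so the clause is not triggered.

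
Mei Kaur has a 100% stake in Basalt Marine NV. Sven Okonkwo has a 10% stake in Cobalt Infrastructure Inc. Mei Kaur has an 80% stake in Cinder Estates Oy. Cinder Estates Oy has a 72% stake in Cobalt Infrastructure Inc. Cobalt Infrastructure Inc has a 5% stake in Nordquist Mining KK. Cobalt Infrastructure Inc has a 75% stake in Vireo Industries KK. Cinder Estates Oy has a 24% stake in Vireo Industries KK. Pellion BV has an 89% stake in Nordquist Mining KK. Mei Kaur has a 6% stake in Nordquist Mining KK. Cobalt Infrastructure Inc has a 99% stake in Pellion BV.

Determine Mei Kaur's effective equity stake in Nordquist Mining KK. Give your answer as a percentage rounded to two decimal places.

59.63%

Mei reaches Nordquist along 3 paths.
Direct stake: 6% = 6%.
Via Cinder → Cobalt: 80% × 72% × 5% = 2.88%.
Via Cinder → Cobalt → Pellion: 80% × 72% × 99% × 89% = 50.75136%.
Total: 6% + 2.88% + 50.75136% = 59.63136%.
Rounded: 59.63%.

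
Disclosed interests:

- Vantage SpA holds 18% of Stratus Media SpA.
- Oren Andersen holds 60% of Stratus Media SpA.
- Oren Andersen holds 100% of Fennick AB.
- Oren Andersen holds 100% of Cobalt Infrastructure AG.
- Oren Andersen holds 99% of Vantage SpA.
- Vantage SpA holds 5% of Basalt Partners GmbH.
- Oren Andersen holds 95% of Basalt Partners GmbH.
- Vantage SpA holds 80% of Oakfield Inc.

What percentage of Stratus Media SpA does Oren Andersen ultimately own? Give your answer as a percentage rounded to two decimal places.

Oren reaches Stratus along 2 paths.
Via Vantage: 99% × 18% = 17.82%.
Direct stake: 60% = 60%.
Total: 17.82% + 60% = 77.82%.

77.82%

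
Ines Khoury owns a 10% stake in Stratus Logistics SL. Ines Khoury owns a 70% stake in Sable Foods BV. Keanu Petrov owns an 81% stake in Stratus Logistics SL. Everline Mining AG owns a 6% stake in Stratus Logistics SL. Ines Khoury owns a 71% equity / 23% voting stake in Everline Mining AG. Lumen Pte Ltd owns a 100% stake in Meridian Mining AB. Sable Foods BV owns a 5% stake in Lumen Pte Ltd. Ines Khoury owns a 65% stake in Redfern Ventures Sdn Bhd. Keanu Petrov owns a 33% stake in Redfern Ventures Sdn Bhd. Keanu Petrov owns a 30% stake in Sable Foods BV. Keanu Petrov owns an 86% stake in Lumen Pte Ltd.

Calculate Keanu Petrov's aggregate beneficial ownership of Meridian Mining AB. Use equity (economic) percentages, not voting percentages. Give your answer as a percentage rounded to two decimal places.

87.50%

Keanu reaches Meridian along 2 paths.
Via Lumen: 86% × 100% = 86%.
Via Sable → Lumen: 30% × 5% × 100% = 1.5%.
Total: 86% + 1.5% = 87.5%.
Rounded: 87.50%.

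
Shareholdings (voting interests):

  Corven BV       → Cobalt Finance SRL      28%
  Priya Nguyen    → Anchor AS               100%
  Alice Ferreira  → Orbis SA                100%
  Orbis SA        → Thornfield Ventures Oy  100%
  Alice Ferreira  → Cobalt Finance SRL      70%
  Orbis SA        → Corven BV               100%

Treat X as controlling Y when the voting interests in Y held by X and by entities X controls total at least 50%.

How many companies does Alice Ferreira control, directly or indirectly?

Alice holds 100% of Orbis, so Alice controls Orbis.
Orbis holds 100% of Corven, so Alice controls Corven.
Alice and Corven together hold 70% + 28% = 98% of Cobalt, so Alice controls Cobalt.
Orbis holds 100% of Thornfield, so Alice controls Thornfield.
No other company's threshold is met.
Alice controls 4 companies.

4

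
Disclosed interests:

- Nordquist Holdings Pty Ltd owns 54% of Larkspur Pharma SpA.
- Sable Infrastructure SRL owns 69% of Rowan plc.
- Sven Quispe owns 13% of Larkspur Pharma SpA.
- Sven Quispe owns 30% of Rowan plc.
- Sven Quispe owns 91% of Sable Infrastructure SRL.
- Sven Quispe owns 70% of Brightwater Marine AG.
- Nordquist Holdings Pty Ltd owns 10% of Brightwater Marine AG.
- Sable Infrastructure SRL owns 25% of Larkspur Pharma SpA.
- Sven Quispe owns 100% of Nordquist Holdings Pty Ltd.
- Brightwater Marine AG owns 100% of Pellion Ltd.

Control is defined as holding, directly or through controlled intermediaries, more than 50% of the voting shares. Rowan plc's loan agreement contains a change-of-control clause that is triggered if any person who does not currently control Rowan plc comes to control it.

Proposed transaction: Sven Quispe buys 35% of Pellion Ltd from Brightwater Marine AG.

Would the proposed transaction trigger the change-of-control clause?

No

The purchase adds only to Sven's holdings (Brightwater's stake shrinks), so Sven is the only person who could newly come to control Rowan.
Sven holds 91% of Sable, so Sven controls Sable.
Sven and Sable together hold 30% + 69% = 99% of Rowan, so Sven controls Rowan.
So Sven already controls Rowan before the transaction.
After the purchase, Sven holds 35% of Pellion directly, and Brightwater's stake falls to 65%.
Sven controlled Rowan already, so this is not a new person acquiring control; every other person's position is unchanged or reduced.
No new person acquires control, so the clause is not triggered.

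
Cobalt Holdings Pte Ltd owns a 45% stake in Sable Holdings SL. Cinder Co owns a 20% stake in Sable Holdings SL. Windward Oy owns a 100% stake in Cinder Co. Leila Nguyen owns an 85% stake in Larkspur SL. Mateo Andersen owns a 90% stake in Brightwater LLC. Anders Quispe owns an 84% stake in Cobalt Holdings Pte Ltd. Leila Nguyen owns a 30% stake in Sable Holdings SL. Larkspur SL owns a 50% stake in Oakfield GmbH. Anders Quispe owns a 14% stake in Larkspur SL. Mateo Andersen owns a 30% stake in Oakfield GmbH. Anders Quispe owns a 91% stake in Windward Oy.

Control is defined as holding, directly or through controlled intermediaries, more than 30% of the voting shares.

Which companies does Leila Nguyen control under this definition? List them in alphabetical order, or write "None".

Leila holds 85% of Larkspur, so Leila controls Larkspur.
Larkspur holds 50% of Oakfield, so Leila controls Oakfield.
No other company's threshold is met.

Larkspur SL, Oakfield GmbH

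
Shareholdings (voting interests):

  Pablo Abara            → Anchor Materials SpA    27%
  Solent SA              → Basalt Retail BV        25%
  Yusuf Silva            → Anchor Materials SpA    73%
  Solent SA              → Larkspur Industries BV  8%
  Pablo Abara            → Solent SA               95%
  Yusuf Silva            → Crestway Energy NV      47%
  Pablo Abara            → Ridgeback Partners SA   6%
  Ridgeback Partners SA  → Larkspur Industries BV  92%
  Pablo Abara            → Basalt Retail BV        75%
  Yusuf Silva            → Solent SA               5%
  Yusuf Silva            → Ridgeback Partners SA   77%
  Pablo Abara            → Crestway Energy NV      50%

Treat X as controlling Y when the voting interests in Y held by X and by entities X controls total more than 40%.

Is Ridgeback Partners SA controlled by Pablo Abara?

No

Pablo holds 95% of Solent, so Pablo controls Solent.
Pablo and Solent together hold 75% + 25% = 100% of Basalt, so Pablo controls Basalt.
Pablo holds 50% of Crestway, so Pablo controls Crestway.
In Ridgeback, Pablo's side holds only 6%, not > 40%.
So Pablo does not control Ridgeback.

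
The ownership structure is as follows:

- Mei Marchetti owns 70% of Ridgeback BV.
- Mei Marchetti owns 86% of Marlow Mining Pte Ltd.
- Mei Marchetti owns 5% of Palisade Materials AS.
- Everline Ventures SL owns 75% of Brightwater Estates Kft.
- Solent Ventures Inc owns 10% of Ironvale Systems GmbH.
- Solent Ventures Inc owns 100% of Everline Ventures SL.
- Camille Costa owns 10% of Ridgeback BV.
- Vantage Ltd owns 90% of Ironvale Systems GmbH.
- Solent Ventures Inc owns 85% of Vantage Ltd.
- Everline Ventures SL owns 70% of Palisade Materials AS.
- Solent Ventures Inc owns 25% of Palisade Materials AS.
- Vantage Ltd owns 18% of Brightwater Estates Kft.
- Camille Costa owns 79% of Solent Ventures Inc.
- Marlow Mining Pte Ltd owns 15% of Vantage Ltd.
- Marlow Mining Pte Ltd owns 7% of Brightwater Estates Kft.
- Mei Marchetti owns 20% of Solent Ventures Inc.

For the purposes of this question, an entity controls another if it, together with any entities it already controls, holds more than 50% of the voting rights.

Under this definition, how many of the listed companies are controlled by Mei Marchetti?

2

Mei holds 86% of Marlow, so Mei controls Marlow.
Mei holds 70% of Ridgeback, so Mei controls Ridgeback.
No other company's threshold is met.
Mei controls 2 companies.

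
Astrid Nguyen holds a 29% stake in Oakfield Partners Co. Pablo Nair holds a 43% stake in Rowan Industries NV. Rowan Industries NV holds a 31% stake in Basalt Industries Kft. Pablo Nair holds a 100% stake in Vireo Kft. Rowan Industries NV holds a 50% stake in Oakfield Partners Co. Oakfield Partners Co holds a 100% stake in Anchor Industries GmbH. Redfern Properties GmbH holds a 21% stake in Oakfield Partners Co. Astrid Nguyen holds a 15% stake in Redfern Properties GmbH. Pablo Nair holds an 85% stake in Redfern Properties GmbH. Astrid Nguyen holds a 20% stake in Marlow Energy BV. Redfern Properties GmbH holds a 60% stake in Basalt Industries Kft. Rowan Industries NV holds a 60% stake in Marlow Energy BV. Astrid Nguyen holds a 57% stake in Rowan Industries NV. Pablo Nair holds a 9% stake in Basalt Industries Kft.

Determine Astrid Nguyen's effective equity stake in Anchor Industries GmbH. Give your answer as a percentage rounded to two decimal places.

60.65%

Astrid reaches Anchor along 3 paths.
Via Rowan → Oakfield: 57% × 50% × 100% = 28.5%.
Via Oakfield: 29% × 100% = 29%.
Via Redfern → Oakfield: 15% × 21% × 100% = 3.15%.
Total: 28.5% + 29% + 3.15% = 60.65%.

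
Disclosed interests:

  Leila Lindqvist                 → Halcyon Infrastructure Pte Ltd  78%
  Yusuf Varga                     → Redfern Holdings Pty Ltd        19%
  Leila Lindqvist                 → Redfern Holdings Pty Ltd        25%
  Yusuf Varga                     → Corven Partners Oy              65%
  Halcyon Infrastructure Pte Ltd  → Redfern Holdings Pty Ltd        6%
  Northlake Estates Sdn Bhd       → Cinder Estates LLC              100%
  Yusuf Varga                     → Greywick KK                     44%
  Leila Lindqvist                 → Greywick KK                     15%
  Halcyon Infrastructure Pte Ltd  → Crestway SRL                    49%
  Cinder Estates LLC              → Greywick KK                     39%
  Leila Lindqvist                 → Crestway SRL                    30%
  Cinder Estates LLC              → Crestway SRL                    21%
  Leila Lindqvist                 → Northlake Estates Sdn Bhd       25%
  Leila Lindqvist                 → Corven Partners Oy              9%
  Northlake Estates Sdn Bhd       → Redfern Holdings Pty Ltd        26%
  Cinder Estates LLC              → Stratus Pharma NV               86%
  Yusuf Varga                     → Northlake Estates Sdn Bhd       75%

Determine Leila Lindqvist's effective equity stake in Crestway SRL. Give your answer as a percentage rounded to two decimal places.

73.47%

Leila reaches Crestway along 3 paths.
Via Halcyon: 78% × 49% = 38.22%.
Direct stake: 30% = 30%.
Via Northlake → Cinder: 25% × 100% × 21% = 5.25%.
Total: 38.22% + 30% + 5.25% = 73.47%.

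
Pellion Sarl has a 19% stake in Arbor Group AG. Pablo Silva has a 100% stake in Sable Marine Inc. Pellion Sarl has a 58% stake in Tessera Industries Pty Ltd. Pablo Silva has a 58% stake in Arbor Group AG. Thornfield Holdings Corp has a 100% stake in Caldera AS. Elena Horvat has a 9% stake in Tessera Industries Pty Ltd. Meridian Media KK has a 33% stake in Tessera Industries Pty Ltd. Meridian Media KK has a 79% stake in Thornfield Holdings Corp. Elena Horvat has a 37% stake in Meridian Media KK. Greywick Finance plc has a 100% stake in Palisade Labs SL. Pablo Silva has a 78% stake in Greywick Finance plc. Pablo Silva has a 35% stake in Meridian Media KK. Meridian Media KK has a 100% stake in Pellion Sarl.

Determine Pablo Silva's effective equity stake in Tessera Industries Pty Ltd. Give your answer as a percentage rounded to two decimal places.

Pablo reaches Tessera along 2 paths.
Via Meridian → Pellion: 35% × 100% × 58% = 20.3%.
Via Meridian: 35% × 33% = 11.55%.
Total: 20.3% + 11.55% = 31.85%.

31.85%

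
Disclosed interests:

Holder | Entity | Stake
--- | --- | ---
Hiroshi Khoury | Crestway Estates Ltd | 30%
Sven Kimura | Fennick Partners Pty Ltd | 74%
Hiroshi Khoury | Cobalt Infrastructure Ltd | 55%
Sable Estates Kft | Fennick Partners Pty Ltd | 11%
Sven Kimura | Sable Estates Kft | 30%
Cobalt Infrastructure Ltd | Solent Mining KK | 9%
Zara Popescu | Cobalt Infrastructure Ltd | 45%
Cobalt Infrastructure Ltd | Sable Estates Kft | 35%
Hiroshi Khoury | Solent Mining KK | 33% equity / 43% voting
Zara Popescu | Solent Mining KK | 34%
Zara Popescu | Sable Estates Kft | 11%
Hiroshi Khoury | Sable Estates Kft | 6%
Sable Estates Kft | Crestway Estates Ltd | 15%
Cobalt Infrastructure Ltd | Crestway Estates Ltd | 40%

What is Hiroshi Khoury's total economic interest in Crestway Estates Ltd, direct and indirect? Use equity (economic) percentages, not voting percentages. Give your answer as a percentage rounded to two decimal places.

55.79%

Hiroshi reaches Crestway along 4 paths.
Direct stake: 30% = 30%.
Via Cobalt → Sable: 55% × 35% × 15% = 2.8875%.
Via Sable: 6% × 15% = 0.9%.
Via Cobalt: 55% × 40% = 22%.
Total: 30% + 2.8875% + 0.9% + 22% = 55.7875%.
Rounded: 55.79%.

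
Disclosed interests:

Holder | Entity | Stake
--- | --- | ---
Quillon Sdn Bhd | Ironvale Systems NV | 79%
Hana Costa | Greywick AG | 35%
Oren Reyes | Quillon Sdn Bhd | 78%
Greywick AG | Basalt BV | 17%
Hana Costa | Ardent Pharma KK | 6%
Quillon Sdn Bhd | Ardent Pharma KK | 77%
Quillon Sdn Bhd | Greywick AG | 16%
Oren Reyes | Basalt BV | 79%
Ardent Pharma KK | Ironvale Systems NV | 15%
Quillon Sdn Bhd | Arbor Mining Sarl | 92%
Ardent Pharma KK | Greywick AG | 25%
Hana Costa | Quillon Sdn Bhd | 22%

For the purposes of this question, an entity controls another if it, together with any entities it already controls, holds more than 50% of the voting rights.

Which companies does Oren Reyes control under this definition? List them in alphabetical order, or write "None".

Arbor Mining Sarl, Ardent Pharma KK, Basalt BV, Ironvale Systems NV, Quillon Sdn Bhd

Oren holds 78% of Quillon, so Oren controls Quillon.
Quillon holds 77% of Ardent, so Oren controls Ardent.
Quillon holds 92% of Arbor, so Oren controls Arbor.
Oren holds 79% of Basalt, so Oren controls Basalt.
Ardent and Quillon together hold 15% + 79% = 94% of Ironvale, so Oren controls Ironvale.
No other company's threshold is met.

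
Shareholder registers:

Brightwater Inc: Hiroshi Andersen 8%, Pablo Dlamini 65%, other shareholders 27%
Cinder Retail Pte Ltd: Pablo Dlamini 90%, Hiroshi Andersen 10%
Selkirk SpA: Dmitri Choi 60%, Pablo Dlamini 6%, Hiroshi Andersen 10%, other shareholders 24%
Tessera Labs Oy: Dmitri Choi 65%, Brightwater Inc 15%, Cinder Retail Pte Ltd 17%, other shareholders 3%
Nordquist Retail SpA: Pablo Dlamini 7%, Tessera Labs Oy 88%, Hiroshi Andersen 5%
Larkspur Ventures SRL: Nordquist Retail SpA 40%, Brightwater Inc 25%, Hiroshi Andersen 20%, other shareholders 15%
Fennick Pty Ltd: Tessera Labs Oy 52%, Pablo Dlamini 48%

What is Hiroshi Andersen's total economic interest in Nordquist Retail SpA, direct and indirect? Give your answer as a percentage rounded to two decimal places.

7.55%

Hiroshi reaches Nordquist along 3 paths.
Via Brightwater → Tessera: 8% × 15% × 88% = 1.056%.
Via Cinder → Tessera: 10% × 17% × 88% = 1.496%.
Direct stake: 5% = 5%.
Total: 1.056% + 1.496% + 5% = 7.552%.
Rounded: 7.55%.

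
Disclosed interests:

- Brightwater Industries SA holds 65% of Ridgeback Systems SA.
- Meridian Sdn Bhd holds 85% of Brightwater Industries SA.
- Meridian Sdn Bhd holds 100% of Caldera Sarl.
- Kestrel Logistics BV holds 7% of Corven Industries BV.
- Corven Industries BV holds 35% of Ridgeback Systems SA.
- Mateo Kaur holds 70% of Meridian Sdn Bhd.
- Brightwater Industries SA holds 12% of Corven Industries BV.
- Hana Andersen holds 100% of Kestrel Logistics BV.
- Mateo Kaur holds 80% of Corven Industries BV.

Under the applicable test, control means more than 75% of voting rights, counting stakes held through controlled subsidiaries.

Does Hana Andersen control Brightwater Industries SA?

No

Hana holds 100% of Kestrel, so Hana controls Kestrel.
Neither Hana nor any entity Hana controls holds any voting interest in Brightwater.
So Hana does not control Brightwater.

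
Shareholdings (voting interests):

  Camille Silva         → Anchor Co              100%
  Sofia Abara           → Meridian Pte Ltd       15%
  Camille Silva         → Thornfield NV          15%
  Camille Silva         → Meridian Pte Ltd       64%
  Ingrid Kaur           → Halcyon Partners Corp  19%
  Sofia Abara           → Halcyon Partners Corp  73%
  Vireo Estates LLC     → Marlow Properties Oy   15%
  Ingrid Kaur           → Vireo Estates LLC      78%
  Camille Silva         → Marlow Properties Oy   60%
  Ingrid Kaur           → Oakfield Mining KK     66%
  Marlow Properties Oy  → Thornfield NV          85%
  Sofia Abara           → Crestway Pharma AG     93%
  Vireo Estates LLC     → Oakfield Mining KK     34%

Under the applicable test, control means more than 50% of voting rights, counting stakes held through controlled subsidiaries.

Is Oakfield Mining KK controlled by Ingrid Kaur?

Yes

Ingrid holds 78% of Vireo, so Ingrid controls Vireo.
Ingrid and Vireo together hold 66% + 34% = 100% of Oakfield, so Ingrid controls Oakfield.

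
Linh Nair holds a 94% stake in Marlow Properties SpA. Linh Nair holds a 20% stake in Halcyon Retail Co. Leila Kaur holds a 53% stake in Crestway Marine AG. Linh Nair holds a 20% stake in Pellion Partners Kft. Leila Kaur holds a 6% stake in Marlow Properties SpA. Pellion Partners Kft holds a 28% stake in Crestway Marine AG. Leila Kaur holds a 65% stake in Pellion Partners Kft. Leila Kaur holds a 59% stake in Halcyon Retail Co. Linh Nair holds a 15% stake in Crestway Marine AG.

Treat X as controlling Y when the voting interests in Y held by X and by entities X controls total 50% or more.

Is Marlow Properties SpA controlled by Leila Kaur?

No

Leila holds 65% of Pellion, so Leila controls Pellion.
Leila holds 59% of Halcyon, so Leila controls Halcyon.
Pellion and Leila together hold 28% + 53% = 81% of Crestway, so Leila controls Crestway.
In Marlow, Leila's side holds only 6%, not ≥ 50%.
So Leila does not control Marlow.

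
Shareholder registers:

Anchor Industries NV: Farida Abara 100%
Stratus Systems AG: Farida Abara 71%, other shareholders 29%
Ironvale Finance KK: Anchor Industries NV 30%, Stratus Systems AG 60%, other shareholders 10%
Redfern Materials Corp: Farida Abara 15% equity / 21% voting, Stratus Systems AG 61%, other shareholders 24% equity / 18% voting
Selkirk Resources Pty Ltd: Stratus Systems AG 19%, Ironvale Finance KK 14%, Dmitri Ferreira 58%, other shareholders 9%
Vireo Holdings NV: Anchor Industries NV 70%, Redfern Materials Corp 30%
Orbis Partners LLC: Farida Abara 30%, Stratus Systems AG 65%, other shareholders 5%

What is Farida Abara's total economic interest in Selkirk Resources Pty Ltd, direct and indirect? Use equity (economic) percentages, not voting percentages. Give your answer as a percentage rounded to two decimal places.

Farida reaches Selkirk along 3 paths.
Via Stratus: 71% × 19% = 13.49%.
Via Anchor → Ironvale: 100% × 30% × 14% = 4.2%.
Via Stratus → Ironvale: 71% × 60% × 14% = 5.964%.
Total: 13.49% + 4.2% + 5.964% = 23.654%.
Rounded: 23.65%.

23.65%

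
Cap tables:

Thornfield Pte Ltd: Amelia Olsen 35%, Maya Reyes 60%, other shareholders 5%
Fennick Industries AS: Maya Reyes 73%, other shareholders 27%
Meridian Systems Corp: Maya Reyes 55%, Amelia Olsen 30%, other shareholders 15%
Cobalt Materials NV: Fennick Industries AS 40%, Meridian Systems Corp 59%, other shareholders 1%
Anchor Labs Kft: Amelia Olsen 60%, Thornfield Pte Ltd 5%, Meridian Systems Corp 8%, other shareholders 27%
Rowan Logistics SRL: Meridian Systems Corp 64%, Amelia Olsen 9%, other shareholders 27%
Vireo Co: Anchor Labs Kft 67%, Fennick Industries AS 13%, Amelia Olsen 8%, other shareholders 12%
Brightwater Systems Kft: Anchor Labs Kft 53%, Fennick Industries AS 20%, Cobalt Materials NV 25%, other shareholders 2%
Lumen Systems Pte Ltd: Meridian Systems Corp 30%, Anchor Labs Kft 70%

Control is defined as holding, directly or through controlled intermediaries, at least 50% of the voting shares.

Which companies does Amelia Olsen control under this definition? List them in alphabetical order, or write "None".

Amelia holds 60% of Anchor, so Amelia controls Anchor.
Anchor and Amelia together hold 67% + 8% = 75% of Vireo, so Amelia controls Vireo.
Anchor holds 53% of Brightwater, so Amelia controls Brightwater.
Anchor holds 70% of Lumen, so Amelia controls Lumen.
No other company's threshold is met.

Anchor Labs Kft, Brightwater Systems Kft, Lumen Systems Pte Ltd, Vireo Co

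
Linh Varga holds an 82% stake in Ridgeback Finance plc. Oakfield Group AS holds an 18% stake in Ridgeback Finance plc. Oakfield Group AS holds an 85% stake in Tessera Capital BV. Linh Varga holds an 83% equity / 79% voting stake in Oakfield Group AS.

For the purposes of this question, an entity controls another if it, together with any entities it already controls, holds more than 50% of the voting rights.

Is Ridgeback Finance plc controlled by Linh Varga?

Linh holds 79% of Oakfield, so Linh controls Oakfield.
Oakfield and Linh together hold 18% + 82% = 100% of Ridgeback, so Linh controls Ridgeback.

Yes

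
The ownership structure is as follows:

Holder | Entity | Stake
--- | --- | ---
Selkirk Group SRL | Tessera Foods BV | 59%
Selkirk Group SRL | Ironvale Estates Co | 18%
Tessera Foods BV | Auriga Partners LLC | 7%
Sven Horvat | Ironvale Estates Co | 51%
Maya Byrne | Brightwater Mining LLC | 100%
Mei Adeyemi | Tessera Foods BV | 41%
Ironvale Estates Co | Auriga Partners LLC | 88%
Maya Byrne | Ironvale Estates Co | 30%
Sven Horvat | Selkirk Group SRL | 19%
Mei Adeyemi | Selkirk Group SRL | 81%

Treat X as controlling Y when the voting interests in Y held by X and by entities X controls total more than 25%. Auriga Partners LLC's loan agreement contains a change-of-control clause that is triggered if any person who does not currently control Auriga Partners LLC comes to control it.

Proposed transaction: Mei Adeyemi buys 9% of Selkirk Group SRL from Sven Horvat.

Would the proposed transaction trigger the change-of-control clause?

No

The purchase adds only to Mei's holdings (Sven's stake shrinks), so Mei is the only person who could newly come to control Auriga.
Mei holds 81% of Selkirk, so Mei controls Selkirk.
Mei and Selkirk together hold 41% + 59% = 100% of Tessera, so Mei controls Tessera.
In Auriga, Mei's side holds only 7%, not > 25%.
So before the transaction, Mei does not control Auriga.
After the purchase, Mei's direct stake in Selkirk rises to 81% + 9% = 90%, and Sven's stake falls to 10%.
Mei holds 90% of Selkirk, so Mei controls Selkirk.
After the transaction, Mei's side holds 7% of Auriga, not > 25%, so Mei still does not control Auriga.
No new person acquires control, so the clause is not triggered.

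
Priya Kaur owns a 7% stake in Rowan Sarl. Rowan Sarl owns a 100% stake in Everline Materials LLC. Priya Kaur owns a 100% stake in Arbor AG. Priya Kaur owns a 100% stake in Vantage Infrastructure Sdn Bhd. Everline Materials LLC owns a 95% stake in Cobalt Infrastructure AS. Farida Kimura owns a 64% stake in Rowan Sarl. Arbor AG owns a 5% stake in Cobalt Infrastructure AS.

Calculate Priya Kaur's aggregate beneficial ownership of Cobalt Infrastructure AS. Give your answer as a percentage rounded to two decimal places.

11.65%

Priya reaches Cobalt along 2 paths.
Via Rowan → Everline: 7% × 100% × 95% = 6.65%.
Via Arbor: 100% × 5% = 5%.
Total: 6.65% + 5% = 11.65%.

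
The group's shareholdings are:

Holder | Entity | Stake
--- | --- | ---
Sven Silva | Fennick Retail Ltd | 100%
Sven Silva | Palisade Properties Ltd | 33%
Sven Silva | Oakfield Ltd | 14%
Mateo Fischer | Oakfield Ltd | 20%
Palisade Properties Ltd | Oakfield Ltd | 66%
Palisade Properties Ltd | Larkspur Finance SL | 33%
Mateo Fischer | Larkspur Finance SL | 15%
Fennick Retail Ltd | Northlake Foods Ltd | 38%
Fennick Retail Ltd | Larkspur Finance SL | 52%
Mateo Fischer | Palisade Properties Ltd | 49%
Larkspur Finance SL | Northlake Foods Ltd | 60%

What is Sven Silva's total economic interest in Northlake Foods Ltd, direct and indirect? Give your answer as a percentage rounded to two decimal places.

75.73%

Sven reaches Northlake along 3 paths.
Via Palisade → Larkspur: 33% × 33% × 60% = 6.534%.
Via Fennick → Larkspur: 100% × 52% × 60% = 31.2%.
Via Fennick: 100% × 38% = 38%.
Total: 6.534% + 31.2% + 38% = 75.734%.
Rounded: 75.73%.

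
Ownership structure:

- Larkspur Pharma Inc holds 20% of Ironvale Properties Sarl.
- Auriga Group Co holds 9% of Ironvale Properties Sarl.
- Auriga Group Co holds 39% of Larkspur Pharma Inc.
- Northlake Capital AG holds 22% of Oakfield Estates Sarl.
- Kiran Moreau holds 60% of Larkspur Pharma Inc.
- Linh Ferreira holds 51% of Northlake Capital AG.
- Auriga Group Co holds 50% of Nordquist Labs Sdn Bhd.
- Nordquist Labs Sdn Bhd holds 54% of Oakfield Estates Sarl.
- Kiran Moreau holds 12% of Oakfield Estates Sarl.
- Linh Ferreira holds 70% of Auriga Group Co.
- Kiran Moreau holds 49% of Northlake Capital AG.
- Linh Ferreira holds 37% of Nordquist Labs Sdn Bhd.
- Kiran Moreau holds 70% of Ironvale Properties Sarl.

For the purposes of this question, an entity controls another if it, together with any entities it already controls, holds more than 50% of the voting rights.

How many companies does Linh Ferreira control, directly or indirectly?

Linh holds 70% of Auriga, so Linh controls Auriga.
Auriga and Linh together hold 50% + 37% = 87% of Nordquist, so Linh controls Nordquist.
Linh holds 51% of Northlake, so Linh controls Northlake.
Northlake and Nordquist together hold 22% + 54% = 76% of Oakfield, so Linh controls Oakfield.
No other company's threshold is met.
Linh controls 4 companies.

4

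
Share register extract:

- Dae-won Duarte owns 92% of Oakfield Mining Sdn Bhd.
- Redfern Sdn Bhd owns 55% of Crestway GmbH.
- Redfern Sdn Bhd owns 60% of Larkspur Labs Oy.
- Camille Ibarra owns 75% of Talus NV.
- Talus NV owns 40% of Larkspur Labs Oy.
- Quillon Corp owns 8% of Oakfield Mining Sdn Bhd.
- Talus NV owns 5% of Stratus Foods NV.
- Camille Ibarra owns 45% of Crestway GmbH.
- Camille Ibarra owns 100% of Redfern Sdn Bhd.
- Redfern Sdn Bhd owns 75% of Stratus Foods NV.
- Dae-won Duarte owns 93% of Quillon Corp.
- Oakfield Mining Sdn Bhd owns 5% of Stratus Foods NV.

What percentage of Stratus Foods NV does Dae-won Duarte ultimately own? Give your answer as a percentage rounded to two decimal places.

4.97%

Dae-won reaches Stratus along 2 paths.
Via Oakfield: 92% × 5% = 4.6%.
Via Quillon → Oakfield: 93% × 8% × 5% = 0.372%.
Total: 4.6% + 0.372% = 4.972%.
Rounded: 4.97%.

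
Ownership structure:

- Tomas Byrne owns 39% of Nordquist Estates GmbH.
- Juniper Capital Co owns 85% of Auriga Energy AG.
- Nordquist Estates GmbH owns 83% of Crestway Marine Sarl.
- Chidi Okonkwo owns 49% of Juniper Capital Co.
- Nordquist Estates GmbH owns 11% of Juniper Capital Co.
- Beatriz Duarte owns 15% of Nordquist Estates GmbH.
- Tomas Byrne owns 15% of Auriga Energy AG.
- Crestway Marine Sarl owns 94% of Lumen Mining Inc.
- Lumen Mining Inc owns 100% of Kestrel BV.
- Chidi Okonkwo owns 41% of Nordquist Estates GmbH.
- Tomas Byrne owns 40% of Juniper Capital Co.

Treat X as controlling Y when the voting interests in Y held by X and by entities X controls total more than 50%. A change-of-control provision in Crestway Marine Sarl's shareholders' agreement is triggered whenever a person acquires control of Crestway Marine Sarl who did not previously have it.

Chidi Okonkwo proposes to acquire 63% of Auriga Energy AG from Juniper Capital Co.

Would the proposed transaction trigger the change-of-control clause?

The purchase adds only to Chidi's holdings (Juniper's stake shrinks), so Chidi is the only person who could newly come to control Crestway.
Chidi's largest direct stake is 49% in Juniper, which does not meet the threshold, so Chidi controls no company.
Neither Chidi nor any entity Chidi controls holds any voting interest in Crestway.
So before the transaction, Chidi does not control Crestway.
After the purchase, Chidi holds 63% of Auriga directly, and Juniper's stake falls to 22%.
Chidi holds 63% of Auriga, so Chidi controls Auriga.
After the transaction, neither Chidi nor any entity Chidi controls holds a voting interest in Crestway, so Chidi still does not control it.
No new person acquires control, so the clause is not triggered.

No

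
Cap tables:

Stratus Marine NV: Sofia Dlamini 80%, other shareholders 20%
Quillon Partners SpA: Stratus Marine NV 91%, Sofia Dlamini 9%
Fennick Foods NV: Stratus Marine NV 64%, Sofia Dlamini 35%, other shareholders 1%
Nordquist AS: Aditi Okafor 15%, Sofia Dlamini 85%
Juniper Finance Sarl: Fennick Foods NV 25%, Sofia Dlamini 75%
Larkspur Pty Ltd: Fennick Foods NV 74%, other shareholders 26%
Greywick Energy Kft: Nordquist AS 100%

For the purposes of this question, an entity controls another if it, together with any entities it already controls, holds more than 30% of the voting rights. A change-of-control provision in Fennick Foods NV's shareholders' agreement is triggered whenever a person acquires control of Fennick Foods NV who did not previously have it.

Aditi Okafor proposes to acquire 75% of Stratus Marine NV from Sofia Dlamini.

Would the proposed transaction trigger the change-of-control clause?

Yes

The purchase adds only to Aditi's holdings (Sofia's stake shrinks), so Aditi is the only person who could newly come to control Fennick.
Aditi's largest direct stake is 15% in Nordquist, which does not meet the threshold, so Aditi controls no company.
Neither Aditi nor any entity Aditi controls holds any voting interest in Fennick.
So before the transaction, Aditi does not control Fennick.
After the purchase, Aditi holds 75% of Stratus directly, and Sofia's stake falls to 5%.
Aditi holds 75% of Stratus, so Aditi controls Stratus.
Stratus holds 64% of Fennick, so Aditi controls Fennick.
Aditi did not control Fennick before and does after, so the clause is triggered.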